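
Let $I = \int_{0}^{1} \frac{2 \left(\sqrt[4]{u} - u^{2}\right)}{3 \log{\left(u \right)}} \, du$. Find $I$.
$- \log{\left(\frac{2 \sqrt[3]{10} \cdot 3^{\frac{2}{3}}}{5} \right)}$

Introduce a parameter $a$ in the exponent: let $I(a) = \int_{0}^{1} \frac{2 \left(\sqrt[4]{u} - u^{a}\right)}{3 \log{\left(u \right)}} \, du$.

Since $\dfrac{\partial}{\partial a}\,u^{a} = u^{a} \ln u$, the $\ln u$ in the denominator cancels and
$$\frac{dI}{da} = \int_{0}^{1} - \frac{2}{3} u^{a} \, du = - \frac{2}{3} \left[\frac{u^{a+1}}{a+1}\right]_0^1 = - \frac{2}{3 a + 3}.$$

Integrating with respect to $a$ gives $I(a) = - \log{\left(\frac{2 \sqrt[3]{10} \left(a + 1\right)^{\frac{2}{3}}}{5} \right)} + C$.

At $a = \frac{1}{4}$ the integrand is identically $0$, so $I(\frac{1}{4}) = 0$. The closed form gives $0$, hence $C = 0$.

Setting $a = 2$:
$$I = - \log{\left(\frac{2 \sqrt[3]{10} \cdot 3^{\frac{2}{3}}}{5} \right)}.$$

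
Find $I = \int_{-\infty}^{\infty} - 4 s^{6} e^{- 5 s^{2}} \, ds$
$- \frac{3 \sqrt{5} \sqrt{\pi}}{250}$

Consider the simpler parametrised integral
$$J(a) = \int_{-\infty}^{\infty} - 4 e^{- a s^{2}} \, ds = - \frac{4 \sqrt{\pi}}{\sqrt{a}}.$$

Differentiating under the integral sign brings down a factor of $(-s^2)$:
$$\frac{dJ}{da} = \int_{-\infty}^{\infty} 4 s^{2} e^{- a s^{2}} \, ds = \frac{2 \sqrt{\pi}}{a^{\frac{3}{2}}}.$$

Repeating $3$ times in total — each differentiation brings down another $(-s^2)$ — gives
$$\frac{d^{3}J}{da^{3}} = \int_{-\infty}^{\infty} 4 s^{6} e^{- a s^{2}} \, ds = \frac{15 \sqrt{\pi}}{2 a^{\frac{7}{2}}},$$
and the integrand here is $(-1)^{3}$ times the target integrand, so $I = (-1)^{3}\,\frac{d^{3}J}{da^{3}} = - \frac{15 \sqrt{\pi}}{2 a^{\frac{7}{2}}}$.

Setting $a = 5$:
$$I = - \frac{3 \sqrt{5} \sqrt{\pi}}{250}.$$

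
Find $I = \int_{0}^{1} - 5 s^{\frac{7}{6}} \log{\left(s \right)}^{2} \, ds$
$- \frac{2160}{2197}$

Begin with the known integral
$$J(a) = \int_{0}^{1} - 5 s^{a} \, ds = - \frac{5}{a + 1}.$$

Differentiating under the integral sign brings down a factor of $\ln s$:
$$\frac{dJ}{da} = \int_{0}^{1} - 5 s^{a} \log{\left(s \right)} \, ds = \frac{5}{\left(a + 1\right)^{2}}.$$

Repeating twice in total — each differentiation brings down another $\ln s$ — gives
$$\frac{d^{2}J}{da^{2}} = \int_{0}^{1} - 5 s^{a} \log{\left(s \right)}^{2} \, ds = - \frac{10}{\left(a + 1\right)^{3}},$$
and the integrand here is exactly the target integrand, so $I = - \frac{10}{\left(a + 1\right)^{3}}$.

Setting $a = \frac{7}{6}$:
$$I = - \frac{2160}{2197}.$$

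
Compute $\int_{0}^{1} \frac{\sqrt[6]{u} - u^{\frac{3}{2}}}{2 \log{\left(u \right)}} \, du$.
$- \log{\left(15 \right)} + \frac{\log{\left(105 \right)}}{2}$

Introduce a parameter $a$ in the exponent: let $I(a) = \int_{0}^{1} \frac{- u^{\frac{3}{2}} + u^{a}}{2 \log{\left(u \right)}} \, du$.

Since $\dfrac{\partial}{\partial a}\,u^{a} = u^{a} \ln u$, the $\ln u$ in the denominator cancels and
$$\frac{dI}{da} = \int_{0}^{1} \frac{1}{2} u^{a} \, du = \frac{1}{2} \left[\frac{u^{a+1}}{a+1}\right]_0^1 = \frac{1}{2 \left(a + 1\right)}.$$

Integrating with respect to $a$ gives $I(a) = \log{\left(\frac{\sqrt{10} \sqrt{a + 1}}{5} \right)} + C$.

At $a = \frac{3}{2}$ the integrand is identically $0$, so $I(\frac{3}{2}) = 0$. The closed form gives $0$, hence $C = 0$.

Setting $a = \frac{1}{6}$:
$$I = - \log{\left(15 \right)} + \frac{\log{\left(105 \right)}}{2}.$$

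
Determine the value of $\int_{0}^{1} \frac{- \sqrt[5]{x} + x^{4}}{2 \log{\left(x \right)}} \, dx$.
$- \frac{\log{\left(6 \right)}}{2} + \log{\left(5 \right)}$

Consider the one-parameter family: let $I(a) = \int_{0}^{1} \frac{x^{4} - x^{a}}{2 \log{\left(x \right)}} \, dx$.

Since $\dfrac{\partial}{\partial a}\,x^{a} = x^{a} \ln x$, the $\ln x$ in the denominator cancels and
$$\frac{dI}{da} = \int_{0}^{1} - \frac{1}{2} x^{a} \, dx = - \frac{1}{2} \left[\frac{x^{a+1}}{a+1}\right]_0^1 = - \frac{1}{2 a + 2}.$$

Integrating with respect to $a$ gives $I(a) = - \frac{\log{\left(a + 1 \right)}}{2} + \frac{\log{\left(5 \right)}}{2} + C$.

At $a = 4$ the integrand is identically $0$, so $I(4) = 0$. The closed form gives $0$, hence $C = 0$.

Setting $a = \frac{1}{5}$:
$$I = - \frac{\log{\left(6 \right)}}{2} + \log{\left(5 \right)}.$$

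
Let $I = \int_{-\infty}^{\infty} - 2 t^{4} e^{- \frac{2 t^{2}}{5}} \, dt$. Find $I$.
$- \frac{75 \sqrt{10} \sqrt{\pi}}{16}$

Begin with the known integral
$$J(a) = \int_{-\infty}^{\infty} - 2 e^{- a t^{2}} \, dt = - \frac{2 \sqrt{\pi}}{\sqrt{a}}.$$

Differentiating under the integral sign brings down a factor of $(-t^2)$:
$$\frac{dJ}{da} = \int_{-\infty}^{\infty} 2 t^{2} e^{- a t^{2}} \, dt = \frac{\sqrt{\pi}}{a^{\frac{3}{2}}}.$$

Repeating twice in total — each differentiation brings down another $(-t^2)$ — gives
$$\frac{d^{2}J}{da^{2}} = \int_{-\infty}^{\infty} - 2 t^{4} e^{- a t^{2}} \, dt = - \frac{3 \sqrt{\pi}}{2 a^{\frac{5}{2}}},$$
and the integrand here is exactly the target integrand, so $I = - \frac{3 \sqrt{\pi}}{2 a^{\frac{5}{2}}}$.

Setting $a = \frac{2}{5}$:
$$I = - \frac{75 \sqrt{10} \sqrt{\pi}}{16}.$$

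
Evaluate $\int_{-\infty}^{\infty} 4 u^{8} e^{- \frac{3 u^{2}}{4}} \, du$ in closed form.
$\frac{4480 \sqrt{3} \sqrt{\pi}}{81}$

Begin with the known integral
$$J(a) = \int_{-\infty}^{\infty} 4 e^{- a u^{2}} \, du = \frac{4 \sqrt{\pi}}{\sqrt{a}}.$$

Differentiating under the integral sign brings down a factor of $(-u^2)$:
$$\frac{dJ}{da} = \int_{-\infty}^{\infty} - 4 u^{2} e^{- a u^{2}} \, du = - \frac{2 \sqrt{\pi}}{a^{\frac{3}{2}}}.$$

Repeating $4$ times in total — each differentiation brings down another $(-u^2)$ — gives
$$\frac{d^{4}J}{da^{4}} = \int_{-\infty}^{\infty} 4 u^{8} e^{- a u^{2}} \, du = \frac{105 \sqrt{\pi}}{4 a^{\frac{9}{2}}},$$
and the integrand here is exactly the target integrand, so $I = \frac{105 \sqrt{\pi}}{4 a^{\frac{9}{2}}}$.

Setting $a = \frac{3}{4}$:
$$I = \frac{4480 \sqrt{3} \sqrt{\pi}}{81}.$$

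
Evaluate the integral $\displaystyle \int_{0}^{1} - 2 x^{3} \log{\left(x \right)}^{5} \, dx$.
$\frac{15}{256}$

Consider the simpler parametrised integral
$$J(a) = \int_{0}^{1} - 2 x^{a} \, dx = - \frac{2}{a + 1}.$$

Differentiating under the integral sign brings down a factor of $\ln x$:
$$\frac{dJ}{da} = \int_{0}^{1} - 2 x^{a} \log{\left(x \right)} \, dx = \frac{2}{\left(a + 1\right)^{2}}.$$

Repeating $5$ times in total — each differentiation brings down another $\ln x$ — gives
$$\frac{d^{5}J}{da^{5}} = \int_{0}^{1} - 2 x^{a} \log{\left(x \right)}^{5} \, dx = \frac{240}{\left(a + 1\right)^{6}},$$
and the integrand here is exactly the target integrand, so $I = \frac{240}{\left(a + 1\right)^{6}}$.

Setting $a = 3$:
$$I = \frac{15}{256}.$$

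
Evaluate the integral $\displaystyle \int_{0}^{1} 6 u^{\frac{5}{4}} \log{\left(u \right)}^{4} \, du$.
$\frac{16384}{6561}$

Start from the elementary integral
$$J(a) = \int_{0}^{1} 6 u^{a} \, du = \frac{6}{a + 1}.$$

Differentiating under the integral sign brings down a factor of $\ln u$:
$$\frac{dJ}{da} = \int_{0}^{1} 6 u^{a} \log{\left(u \right)} \, du = - \frac{6}{\left(a + 1\right)^{2}}.$$

Repeating $4$ times in total — each differentiation brings down another $\ln u$ — gives
$$\frac{d^{4}J}{da^{4}} = \int_{0}^{1} 6 u^{a} \log{\left(u \right)}^{4} \, du = \frac{144}{\left(a + 1\right)^{5}},$$
and the integrand here is exactly the target integrand, so $I = \frac{144}{\left(a + 1\right)^{5}}$.

Setting $a = \frac{5}{4}$:
$$I = \frac{16384}{6561}.$$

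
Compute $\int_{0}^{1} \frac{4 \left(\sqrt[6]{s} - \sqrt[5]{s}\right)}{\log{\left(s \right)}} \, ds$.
$- \log{\left(\frac{1679616}{1500625} \right)}$

Introduce a parameter $a$ in the exponent: let $I(a) = \int_{0}^{1} \frac{4 \left(\sqrt[6]{s} - s^{a}\right)}{\log{\left(s \right)}} \, ds$.

Since $\dfrac{\partial}{\partial a}\,s^{a} = s^{a} \ln s$, the $\ln s$ in the denominator cancels and
$$\frac{dI}{da} = \int_{0}^{1} -4 s^{a} \, ds = -4 \left[\frac{s^{a+1}}{a+1}\right]_0^1 = - \frac{4}{a + 1}.$$

Integrating with respect to $a$ gives $I(a) = - \log{\left(\frac{1296 \left(a + 1\right)^{4}}{2401} \right)} + C$.

At $a = \frac{1}{6}$ the integrand is identically $0$, so $I(\frac{1}{6}) = 0$. The closed form gives $0$, hence $C = 0$.

Setting $a = \frac{1}{5}$:
$$I = - \log{\left(\frac{1679616}{1500625} \right)}.$$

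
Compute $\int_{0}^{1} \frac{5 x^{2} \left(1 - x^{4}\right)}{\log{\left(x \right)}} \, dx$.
$\log{\left(\frac{243}{16807} \right)}$

Consider the one-parameter family: let $I(a) = \int_{0}^{1} \frac{5 \left(- x^{6} + x^{a}\right)}{\log{\left(x \right)}} \, dx$.

Since $\dfrac{\partial}{\partial a}\,x^{a} = x^{a} \ln x$, the $\ln x$ in the denominator cancels and
$$\frac{dI}{da} = \int_{0}^{1} 5 x^{a} \, dx = 5 \left[\frac{x^{a+1}}{a+1}\right]_0^1 = \frac{5}{a + 1}.$$

Integrating with respect to $a$ gives $I(a) = \log{\left(\frac{\left(a + 1\right)^{5}}{16807} \right)} + C$.

At $a = 6$ the integrand is identically $0$, so $I(6) = 0$. The closed form gives $0$, hence $C = 0$.

Setting $a = 2$:
$$I = \log{\left(\frac{243}{16807} \right)}.$$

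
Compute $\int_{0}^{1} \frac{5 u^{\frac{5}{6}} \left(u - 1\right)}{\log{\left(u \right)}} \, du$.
$- \log{\left(\frac{161051}{1419857} \right)}$

Consider the one-parameter family: let $I(a) = \int_{0}^{1} \frac{5 \left(u^{\frac{11}{6}} - u^{a}\right)}{\log{\left(u \right)}} \, du$.

Since $\dfrac{\partial}{\partial a}\,u^{a} = u^{a} \ln u$, the $\ln u$ in the denominator cancels and
$$\frac{dI}{da} = \int_{0}^{1} -5 u^{a} \, du = -5 \left[\frac{u^{a+1}}{a+1}\right]_0^1 = - \frac{5}{a + 1}.$$

Integrating with respect to $a$ gives $I(a) = - \log{\left(\frac{7776 \left(a + 1\right)^{5}}{1419857} \right)} + C$.

At $a = \frac{11}{6}$ the integrand is identically $0$, so $I(\frac{11}{6}) = 0$. The closed form gives $0$, hence $C = 0$.

Setting $a = \frac{5}{6}$:
$$I = - \log{\left(\frac{161051}{1419857} \right)}.$$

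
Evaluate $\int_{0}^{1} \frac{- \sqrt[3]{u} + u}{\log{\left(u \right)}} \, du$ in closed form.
$\log{\left(\frac{3}{2} \right)}$

Consider the one-parameter family: let $I(a) = \int_{0}^{1} \frac{u - u^{a}}{\log{\left(u \right)}} \, du$.

Since $\dfrac{\partial}{\partial a}\,u^{a} = u^{a} \ln u$, the $\ln u$ in the denominator cancels and
$$\frac{dI}{da} = \int_{0}^{1} -1 u^{a} \, du = -1 \left[\frac{u^{a+1}}{a+1}\right]_0^1 = - \frac{1}{a + 1}.$$

Integrating with respect to $a$ gives $I(a) = \log{\left(\frac{2}{a + 1} \right)} + C$.

At $a = 1$ the integrand is identically $0$, so $I(1) = 0$. The closed form gives $0$, hence $C = 0$.

Setting $a = \frac{1}{3}$:
$$I = \log{\left(\frac{3}{2} \right)}.$$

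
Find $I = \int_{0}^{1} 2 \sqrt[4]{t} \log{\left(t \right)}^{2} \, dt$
$\frac{256}{125}$

Begin with the known integral
$$J(a) = \int_{0}^{1} 2 t^{a} \, dt = \frac{2}{a + 1}.$$

Differentiating under the integral sign brings down a factor of $\ln t$:
$$\frac{dJ}{da} = \int_{0}^{1} 2 t^{a} \log{\left(t \right)} \, dt = - \frac{2}{\left(a + 1\right)^{2}}.$$

Repeating twice in total — each differentiation brings down another $\ln t$ — gives
$$\frac{d^{2}J}{da^{2}} = \int_{0}^{1} 2 t^{a} \log{\left(t \right)}^{2} \, dt = \frac{4}{\left(a + 1\right)^{3}},$$
and the integrand here is exactly the target integrand, so $I = \frac{4}{\left(a + 1\right)^{3}}$.

Setting $a = \frac{1}{4}$:
$$I = \frac{256}{125}.$$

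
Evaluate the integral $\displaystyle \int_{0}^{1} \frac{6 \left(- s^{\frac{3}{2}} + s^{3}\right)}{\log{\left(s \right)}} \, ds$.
$- \log{\left(\frac{15625}{262144} \right)}$

Introduce a parameter $a$ in the exponent: let $I(a) = \int_{0}^{1} \frac{6 \left(s^{3} - s^{a}\right)}{\log{\left(s \right)}} \, ds$.

Since $\dfrac{\partial}{\partial a}\,s^{a} = s^{a} \ln s$, the $\ln s$ in the denominator cancels and
$$\frac{dI}{da} = \int_{0}^{1} -6 s^{a} \, ds = -6 \left[\frac{s^{a+1}}{a+1}\right]_0^1 = - \frac{6}{a + 1}.$$

Integrating with respect to $a$ gives $I(a) = - \log{\left(\frac{\left(a + 1\right)^{6}}{4096} \right)} + C$.

At $a = 3$ the integrand is identically $0$, so $I(3) = 0$. The closed form gives $0$, hence $C = 0$.

Setting $a = \frac{3}{2}$:
$$I = - \log{\left(\frac{15625}{262144} \right)}.$$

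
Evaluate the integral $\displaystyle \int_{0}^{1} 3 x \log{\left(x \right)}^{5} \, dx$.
$- \frac{45}{8}$

Begin with the known integral
$$J(a) = \int_{0}^{1} 3 x^{a} \, dx = \frac{3}{a + 1}.$$

Differentiating under the integral sign brings down a factor of $\ln x$:
$$\frac{dJ}{da} = \int_{0}^{1} 3 x^{a} \log{\left(x \right)} \, dx = - \frac{3}{\left(a + 1\right)^{2}}.$$

Repeating $5$ times in total — each differentiation brings down another $\ln x$ — gives
$$\frac{d^{5}J}{da^{5}} = \int_{0}^{1} 3 x^{a} \log{\left(x \right)}^{5} \, dx = - \frac{360}{\left(a + 1\right)^{6}},$$
and the integrand here is exactly the target integrand, so $I = - \frac{360}{\left(a + 1\right)^{6}}$.

Setting $a = 1$:
$$I = - \frac{45}{8}.$$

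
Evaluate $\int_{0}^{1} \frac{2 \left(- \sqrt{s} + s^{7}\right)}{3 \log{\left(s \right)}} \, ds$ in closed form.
$- \frac{2 \log{\left(3 \right)}}{3} + \frac{8 \log{\left(2 \right)}}{3}$

Introduce a parameter $a$ in the exponent: let $I(a) = \int_{0}^{1} \frac{2 \left(s^{7} - s^{a}\right)}{3 \log{\left(s \right)}} \, ds$.

Since $\dfrac{\partial}{\partial a}\,s^{a} = s^{a} \ln s$, the $\ln s$ in the denominator cancels and
$$\frac{dI}{da} = \int_{0}^{1} - \frac{2}{3} s^{a} \, ds = - \frac{2}{3} \left[\frac{s^{a+1}}{a+1}\right]_0^1 = - \frac{2}{3 a + 3}.$$

Integrating with respect to $a$ gives $I(a) = - \log{\left(\frac{\left(a + 1\right)^{\frac{2}{3}}}{4} \right)} + C$.

At $a = 7$ the integrand is identically $0$, so $I(7) = 0$. The closed form gives $0$, hence $C = 0$.

Setting $a = \frac{1}{2}$:
$$I = - \frac{2 \log{\left(3 \right)}}{3} + \frac{8 \log{\left(2 \right)}}{3}.$$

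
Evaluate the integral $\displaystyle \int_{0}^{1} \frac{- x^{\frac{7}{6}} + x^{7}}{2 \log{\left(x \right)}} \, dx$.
$\log{\left(\frac{4 \sqrt{39}}{13} \right)}$

Consider the one-parameter family: let $I(a) = \int_{0}^{1} \frac{x^{7} - x^{a}}{2 \log{\left(x \right)}} \, dx$.

Since $\dfrac{\partial}{\partial a}\,x^{a} = x^{a} \ln x$, the $\ln x$ in the denominator cancels and
$$\frac{dI}{da} = \int_{0}^{1} - \frac{1}{2} x^{a} \, dx = - \frac{1}{2} \left[\frac{x^{a+1}}{a+1}\right]_0^1 = - \frac{1}{2 a + 2}.$$

Integrating with respect to $a$ gives $I(a) = - \frac{\log{\left(a + 1 \right)}}{2} + \frac{3 \log{\left(2 \right)}}{2} + C$.

At $a = 7$ the integrand is identically $0$, so $I(7) = 0$. The closed form gives $0$, hence $C = 0$.

Setting $a = \frac{7}{6}$:
$$I = \log{\left(\frac{4 \sqrt{39}}{13} \right)}.$$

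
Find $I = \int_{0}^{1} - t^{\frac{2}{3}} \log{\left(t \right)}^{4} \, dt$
$- \frac{5832}{3125}$

Consider the simpler parametrised integral
$$J(a) = \int_{0}^{1} - t^{a} \, dt = - \frac{1}{a + 1}.$$

Differentiating under the integral sign brings down a factor of $\ln t$:
$$\frac{dJ}{da} = \int_{0}^{1} - t^{a} \log{\left(t \right)} \, dt = \frac{1}{\left(a + 1\right)^{2}}.$$

Repeating $4$ times in total — each differentiation brings down another $\ln t$ — gives
$$\frac{d^{4}J}{da^{4}} = \int_{0}^{1} - t^{a} \log{\left(t \right)}^{4} \, dt = - \frac{24}{\left(a + 1\right)^{5}},$$
and the integrand here is exactly the target integrand, so $I = - \frac{24}{\left(a + 1\right)^{5}}$.

Setting $a = \frac{2}{3}$:
$$I = - \frac{5832}{3125}.$$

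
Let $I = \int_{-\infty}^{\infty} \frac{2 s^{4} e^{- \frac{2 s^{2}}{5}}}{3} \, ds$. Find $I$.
$\frac{25 \sqrt{10} \sqrt{\pi}}{16}$

Start from the elementary integral
$$J(a) = \int_{-\infty}^{\infty} \frac{2 e^{- a s^{2}}}{3} \, ds = \frac{2 \sqrt{\pi}}{3 \sqrt{a}}.$$

Differentiating under the integral sign brings down a factor of $(-s^2)$:
$$\frac{dJ}{da} = \int_{-\infty}^{\infty} - \frac{2 s^{2} e^{- a s^{2}}}{3} \, ds = - \frac{\sqrt{\pi}}{3 a^{\frac{3}{2}}}.$$

Repeating twice in total — each differentiation brings down another $(-s^2)$ — gives
$$\frac{d^{2}J}{da^{2}} = \int_{-\infty}^{\infty} \frac{2 s^{4} e^{- a s^{2}}}{3} \, ds = \frac{\sqrt{\pi}}{2 a^{\frac{5}{2}}},$$
and the integrand here is exactly the target integrand, so $I = \frac{\sqrt{\pi}}{2 a^{\frac{5}{2}}}$.

Setting $a = \frac{2}{5}$:
$$I = \frac{25 \sqrt{10} \sqrt{\pi}}{16}.$$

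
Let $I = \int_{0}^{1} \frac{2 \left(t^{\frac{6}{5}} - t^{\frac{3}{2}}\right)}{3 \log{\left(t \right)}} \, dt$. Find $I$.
$\log{\left(\frac{110^{\frac{2}{3}}}{25} \right)}$

Consider the one-parameter family: let $I(a) = \int_{0}^{1} \frac{2 \left(t^{\frac{6}{5}} - t^{a}\right)}{3 \log{\left(t \right)}} \, dt$.

Since $\dfrac{\partial}{\partial a}\,t^{a} = t^{a} \ln t$, the $\ln t$ in the denominator cancels and
$$\frac{dI}{da} = \int_{0}^{1} - \frac{2}{3} t^{a} \, dt = - \frac{2}{3} \left[\frac{t^{a+1}}{a+1}\right]_0^1 = - \frac{2}{3 a + 3}.$$

Integrating with respect to $a$ gives $I(a) = - \frac{2 \log{\left(a + 1 \right)}}{3} - \frac{2 \log{\left(5 \right)}}{3} + \frac{2 \log{\left(11 \right)}}{3} + C$.

At $a = \frac{6}{5}$ the integrand is identically $0$, so $I(\frac{6}{5}) = 0$. The closed form gives $0$, hence $C = 0$.

Setting $a = \frac{3}{2}$:
$$I = \log{\left(\frac{110^{\frac{2}{3}}}{25} \right)}.$$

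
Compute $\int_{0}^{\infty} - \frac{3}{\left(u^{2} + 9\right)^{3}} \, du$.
$- \frac{\pi}{432}$

Begin with the known result
$$J(a) = \int_{0}^{\infty} - \frac{3}{a^{2} + u^{2}} \, du = - \frac{3 \pi}{2 a}.$$

Differentiating under the integral sign with respect to $a$,
$$\frac{dJ}{da} = \int_{0}^{\infty} \frac{6 a}{\left(a^{2} + u^{2}\right)^{2}} \, du = \frac{3 \pi}{2 a^{2}},$$
so $\int_{0}^{\infty} - \frac{3}{\left(a^{2} + u^{2}\right)^{2}} \, du = - \frac{3 \pi}{4 a^{3}}$.

Repeating — each differentiation of $1/(u^2+a^2)^j$ produces $-2ja/(u^2+a^2)^{j+1}$ — and dividing through by $-2ja$ at each step yields, after $2$ differentiations in total,
$$\int_{0}^{\infty} - \frac{3}{\left(a^{2} + u^{2}\right)^{3}} \, du = - \frac{9 \pi}{16 a^{5}}.$$

Setting $a = 3$:
$$I = - \frac{\pi}{432}.$$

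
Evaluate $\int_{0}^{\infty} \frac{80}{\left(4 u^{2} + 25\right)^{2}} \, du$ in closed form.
$\frac{2 \pi}{25}$

Begin with the known result
$$J(a) = \int_{0}^{\infty} \frac{5}{a^{2} + u^{2}} \, du = \frac{5 \pi}{2 a}.$$

Differentiating under the integral sign with respect to $a$,
$$\frac{dJ}{da} = \int_{0}^{\infty} - \frac{10 a}{\left(a^{2} + u^{2}\right)^{2}} \, du = - \frac{5 \pi}{2 a^{2}},$$
so $\int_{0}^{\infty} \frac{5}{\left(a^{2} + u^{2}\right)^{2}} \, du = \frac{5 \pi}{4 a^{3}}$.

Setting $a = \frac{5}{2}$:
$$I = \frac{2 \pi}{25}.$$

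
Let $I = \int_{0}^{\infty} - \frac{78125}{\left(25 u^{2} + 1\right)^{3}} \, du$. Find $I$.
$- \frac{46875 \pi}{16}$

Begin with the known result
$$J(a) = \int_{0}^{\infty} - \frac{5}{a^{2} + u^{2}} \, du = - \frac{5 \pi}{2 a}.$$

Differentiating under the integral sign with respect to $a$,
$$\frac{dJ}{da} = \int_{0}^{\infty} \frac{10 a}{\left(a^{2} + u^{2}\right)^{2}} \, du = \frac{5 \pi}{2 a^{2}},$$
so $\int_{0}^{\infty} - \frac{5}{\left(a^{2} + u^{2}\right)^{2}} \, du = - \frac{5 \pi}{4 a^{3}}$.

Repeating — each differentiation of $1/(u^2+a^2)^j$ produces $-2ja/(u^2+a^2)^{j+1}$ — and dividing through by $-2ja$ at each step yields, after $2$ differentiations in total,
$$\int_{0}^{\infty} - \frac{5}{\left(a^{2} + u^{2}\right)^{3}} \, du = - \frac{15 \pi}{16 a^{5}}.$$

Setting $a = \frac{1}{5}$:
$$I = - \frac{46875 \pi}{16}.$$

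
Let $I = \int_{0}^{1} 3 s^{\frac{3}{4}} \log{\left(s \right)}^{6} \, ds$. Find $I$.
$\frac{35389440}{823543}$

Consider the simpler parametrised integral
$$J(a) = \int_{0}^{1} 3 s^{a} \, ds = \frac{3}{a + 1}.$$

Differentiating under the integral sign brings down a factor of $\ln s$:
$$\frac{dJ}{da} = \int_{0}^{1} 3 s^{a} \log{\left(s \right)} \, ds = - \frac{3}{\left(a + 1\right)^{2}}.$$

Repeating $6$ times in total — each differentiation brings down another $\ln s$ — gives
$$\frac{d^{6}J}{da^{6}} = \int_{0}^{1} 3 s^{a} \log{\left(s \right)}^{6} \, ds = \frac{2160}{\left(a + 1\right)^{7}},$$
and the integrand here is exactly the target integrand, so $I = \frac{2160}{\left(a + 1\right)^{7}}$.

Setting $a = \frac{3}{4}$:
$$I = \frac{35389440}{823543}.$$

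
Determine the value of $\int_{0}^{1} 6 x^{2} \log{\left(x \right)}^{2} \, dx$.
$\frac{4}{9}$

Begin with the known integral
$$J(a) = \int_{0}^{1} 6 x^{a} \, dx = \frac{6}{a + 1}.$$

Differentiating under the integral sign brings down a factor of $\ln x$:
$$\frac{dJ}{da} = \int_{0}^{1} 6 x^{a} \log{\left(x \right)} \, dx = - \frac{6}{\left(a + 1\right)^{2}}.$$

Repeating twice in total — each differentiation brings down another $\ln x$ — gives
$$\frac{d^{2}J}{da^{2}} = \int_{0}^{1} 6 x^{a} \log{\left(x \right)}^{2} \, dx = \frac{12}{\left(a + 1\right)^{3}},$$
and the integrand here is exactly the target integrand, so $I = \frac{12}{\left(a + 1\right)^{3}}$.

Setting $a = 2$:
$$I = \frac{4}{9}.$$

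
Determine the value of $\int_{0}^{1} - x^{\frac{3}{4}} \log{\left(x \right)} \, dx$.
$\frac{16}{49}$

Begin with the known integral
$$J(a) = \int_{0}^{1} - x^{a} \, dx = - \frac{1}{a + 1}.$$

Differentiating under the integral sign brings down a factor of $\ln x$:
$$\frac{dJ}{da} = \int_{0}^{1} - x^{a} \log{\left(x \right)} \, dx = \frac{1}{\left(a + 1\right)^{2}}.$$

The integral on the left is $I$, so $I = \frac{1}{\left(a + 1\right)^{2}}$.

Setting $a = \frac{3}{4}$:
$$I = \frac{16}{49}.$$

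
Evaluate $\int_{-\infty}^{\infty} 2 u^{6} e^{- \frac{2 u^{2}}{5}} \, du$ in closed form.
$\frac{1875 \sqrt{10} \sqrt{\pi}}{64}$

Consider the simpler parametrised integral
$$J(a) = \int_{-\infty}^{\infty} 2 e^{- a u^{2}} \, du = \frac{2 \sqrt{\pi}}{\sqrt{a}}.$$

Differentiating under the integral sign brings down a factor of $(-u^2)$:
$$\frac{dJ}{da} = \int_{-\infty}^{\infty} - 2 u^{2} e^{- a u^{2}} \, du = - \frac{\sqrt{\pi}}{a^{\frac{3}{2}}}.$$

Repeating $3$ times in total — each differentiation brings down another $(-u^2)$ — gives
$$\frac{d^{3}J}{da^{3}} = \int_{-\infty}^{\infty} - 2 u^{6} e^{- a u^{2}} \, du = - \frac{15 \sqrt{\pi}}{4 a^{\frac{7}{2}}},$$
and the integrand here is $(-1)^{3}$ times the target integrand, so $I = (-1)^{3}\,\frac{d^{3}J}{da^{3}} = \frac{15 \sqrt{\pi}}{4 a^{\frac{7}{2}}}$.

Setting $a = \frac{2}{5}$:
$$I = \frac{1875 \sqrt{10} \sqrt{\pi}}{64}.$$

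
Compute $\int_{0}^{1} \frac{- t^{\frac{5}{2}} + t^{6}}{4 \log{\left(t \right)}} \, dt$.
$\frac{\log{\left(2 \right)}}{4}$

Replace the exponent $6$ by a parameter $a$: let $I(a) = \int_{0}^{1} \frac{- t^{\frac{5}{2}} + t^{a}}{4 \log{\left(t \right)}} \, dt$.

Since $\dfrac{\partial}{\partial a}\,t^{a} = t^{a} \ln t$, the $\ln t$ in the denominator cancels and
$$\frac{dI}{da} = \int_{0}^{1} \frac{1}{4} t^{a} \, dt = \frac{1}{4} \left[\frac{t^{a+1}}{a+1}\right]_0^1 = \frac{1}{4 \left(a + 1\right)}.$$

Integrating with respect to $a$ gives $I(a) = \frac{\log{\left(a + 1 \right)}}{4} - \frac{\log{\left(7 \right)}}{4} + \frac{\log{\left(2 \right)}}{4} + C$.

At $a = \frac{5}{2}$ the integrand is identically $0$, so $I(\frac{5}{2}) = 0$. The closed form gives $0$, hence $C = 0$.

Setting $a = 6$:
$$I = \frac{\log{\left(2 \right)}}{4}.$$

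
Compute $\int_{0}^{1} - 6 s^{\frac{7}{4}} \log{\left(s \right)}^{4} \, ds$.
$- \frac{147456}{161051}$

Consider the simpler parametrised integral
$$J(a) = \int_{0}^{1} - 6 s^{a} \, ds = - \frac{6}{a + 1}.$$

Differentiating under the integral sign brings down a factor of $\ln s$:
$$\frac{dJ}{da} = \int_{0}^{1} - 6 s^{a} \log{\left(s \right)} \, ds = \frac{6}{\left(a + 1\right)^{2}}.$$

Repeating $4$ times in total — each differentiation brings down another $\ln s$ — gives
$$\frac{d^{4}J}{da^{4}} = \int_{0}^{1} - 6 s^{a} \log{\left(s \right)}^{4} \, ds = - \frac{144}{\left(a + 1\right)^{5}},$$
and the integrand here is exactly the target integrand, so $I = - \frac{144}{\left(a + 1\right)^{5}}$.

Setting $a = \frac{7}{4}$:
$$I = - \frac{147456}{161051}.$$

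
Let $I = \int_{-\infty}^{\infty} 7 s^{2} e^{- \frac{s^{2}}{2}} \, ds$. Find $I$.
$7 \sqrt{2} \sqrt{\pi}$

Begin with the known integral
$$J(a) = \int_{-\infty}^{\infty} 7 e^{- a s^{2}} \, ds = \frac{7 \sqrt{\pi}}{\sqrt{a}}.$$

Differentiating under the integral sign brings down a factor of $(-s^2)$:
$$\frac{dJ}{da} = \int_{-\infty}^{\infty} - 7 s^{2} e^{- a s^{2}} \, ds = - \frac{7 \sqrt{\pi}}{2 a^{\frac{3}{2}}}.$$

The integral on the left is $-I$, so $I = \frac{7 \sqrt{\pi}}{2 a^{\frac{3}{2}}}$.

Setting $a = \frac{1}{2}$:
$$I = 7 \sqrt{2} \sqrt{\pi}.$$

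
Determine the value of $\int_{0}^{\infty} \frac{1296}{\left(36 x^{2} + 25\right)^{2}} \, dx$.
$\frac{54 \pi}{125}$

Recall the elementary integral
$$J(a) = \int_{0}^{\infty} \frac{1}{a^{2} + x^{2}} \, dx = \frac{\pi}{2 a}.$$

Differentiating under the integral sign with respect to $a$,
$$\frac{dJ}{da} = \int_{0}^{\infty} - \frac{2 a}{\left(a^{2} + x^{2}\right)^{2}} \, dx = - \frac{\pi}{2 a^{2}},$$
so $\int_{0}^{\infty} \frac{1}{\left(a^{2} + x^{2}\right)^{2}} \, dx = \frac{\pi}{4 a^{3}}$.

Setting $a = \frac{5}{6}$:
$$I = \frac{54 \pi}{125}.$$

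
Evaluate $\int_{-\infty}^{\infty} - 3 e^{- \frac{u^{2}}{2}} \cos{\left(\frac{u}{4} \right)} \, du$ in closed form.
$- \frac{3 \sqrt{2} \sqrt{\pi}}{e^{\frac{1}{32}}}$

Define $I(b) = \int_{-\infty}^{\infty} - 3 e^{- \frac{u^{2}}{2}} \cos{\left(b u \right)} \, du$.

Differentiating under the integral sign,
$$I'(b) = \int_{-\infty}^{\infty} 3 u e^{- \frac{u^{2}}{2}} \sin{\left(b u \right)} \, du.$$

Integrate $\int_{-\infty}^{\infty} u \sin(b u)\, e^{- \frac{u^{2}}{2}}\, du$ by parts with $w = \sin(b u)$ and $dv = u\, e^{- \frac{u^{2}}{2}}\, du$, giving $v = - e^{- \frac{u^{2}}{2}}$. The boundary term vanishes and
$$\int_{-\infty}^{\infty} u \sin(b u)\, e^{- \frac{u^{2}}{2}}\, du = b \int_{-\infty}^{\infty} \cos(b u)\, e^{- \frac{u^{2}}{2}}\, du,$$
so $I'(b) = - b\, I(b)$.

This is a separable first-order ODE; solving with the initial condition $I(0) = \int_{-\infty}^{\infty} - 3 e^{- \frac{u^{2}}{2}}\,du = - 3 \sqrt{2} \sqrt{\pi}$ gives
$$I(b) = - 3 \sqrt{2} \sqrt{\pi} e^{- \frac{b^{2}}{2}}.$$

Setting $b = \frac{1}{4}$:
$$I = - \frac{3 \sqrt{2} \sqrt{\pi}}{e^{\frac{1}{32}}}.$$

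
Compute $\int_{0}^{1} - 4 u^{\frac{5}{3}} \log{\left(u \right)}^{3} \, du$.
$\frac{243}{512}$

Start from the elementary integral
$$J(a) = \int_{0}^{1} - 4 u^{a} \, du = - \frac{4}{a + 1}.$$

Differentiating under the integral sign brings down a factor of $\ln u$:
$$\frac{dJ}{da} = \int_{0}^{1} - 4 u^{a} \log{\left(u \right)} \, du = \frac{4}{\left(a + 1\right)^{2}}.$$

Repeating $3$ times in total — each differentiation brings down another $\ln u$ — gives
$$\frac{d^{3}J}{da^{3}} = \int_{0}^{1} - 4 u^{a} \log{\left(u \right)}^{3} \, du = \frac{24}{\left(a + 1\right)^{4}},$$
and the integrand here is exactly the target integrand, so $I = \frac{24}{\left(a + 1\right)^{4}}$.

Setting $a = \frac{5}{3}$:
$$I = \frac{243}{512}.$$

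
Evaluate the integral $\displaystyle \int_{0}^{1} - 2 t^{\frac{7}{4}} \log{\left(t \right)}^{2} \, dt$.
$- \frac{256}{1331}$

Consider the simpler parametrised integral
$$J(a) = \int_{0}^{1} - 2 t^{a} \, dt = - \frac{2}{a + 1}.$$

Differentiating under the integral sign brings down a factor of $\ln t$:
$$\frac{dJ}{da} = \int_{0}^{1} - 2 t^{a} \log{\left(t \right)} \, dt = \frac{2}{\left(a + 1\right)^{2}}.$$

Repeating twice in total — each differentiation brings down another $\ln t$ — gives
$$\frac{d^{2}J}{da^{2}} = \int_{0}^{1} - 2 t^{a} \log{\left(t \right)}^{2} \, dt = - \frac{4}{\left(a + 1\right)^{3}},$$
and the integrand here is exactly the target integrand, so $I = - \frac{4}{\left(a + 1\right)^{3}}$.

Setting $a = \frac{7}{4}$:
$$I = - \frac{256}{1331}.$$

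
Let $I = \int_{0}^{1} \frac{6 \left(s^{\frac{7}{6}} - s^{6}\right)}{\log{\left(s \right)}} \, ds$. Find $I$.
$- \log{\left(\frac{5489031744}{4826809} \right)}$

Replace the exponent $6$ by a parameter $a$: let $I(a) = \int_{0}^{1} \frac{6 \left(s^{\frac{7}{6}} - s^{a}\right)}{\log{\left(s \right)}} \, ds$.

Since $\dfrac{\partial}{\partial a}\,s^{a} = s^{a} \ln s$, the $\ln s$ in the denominator cancels and
$$\frac{dI}{da} = \int_{0}^{1} -6 s^{a} \, ds = -6 \left[\frac{s^{a+1}}{a+1}\right]_0^1 = - \frac{6}{a + 1}.$$

Integrating with respect to $a$ gives $I(a) = - \log{\left(\frac{46656 \left(a + 1\right)^{6}}{4826809} \right)} + C$.

At $a = \frac{7}{6}$ the integrand is identically $0$, so $I(\frac{7}{6}) = 0$. The closed form gives $0$, hence $C = 0$.

Setting $a = 6$:
$$I = - \log{\left(\frac{5489031744}{4826809} \right)}.$$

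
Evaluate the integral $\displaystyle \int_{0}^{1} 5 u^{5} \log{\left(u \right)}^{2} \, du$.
$\frac{5}{108}$

Consider the simpler parametrised integral
$$J(a) = \int_{0}^{1} 5 u^{a} \, du = \frac{5}{a + 1}.$$

Differentiating under the integral sign brings down a factor of $\ln u$:
$$\frac{dJ}{da} = \int_{0}^{1} 5 u^{a} \log{\left(u \right)} \, du = - \frac{5}{\left(a + 1\right)^{2}}.$$

Repeating twice in total — each differentiation brings down another $\ln u$ — gives
$$\frac{d^{2}J}{da^{2}} = \int_{0}^{1} 5 u^{a} \log{\left(u \right)}^{2} \, du = \frac{10}{\left(a + 1\right)^{3}},$$
and the integrand here is exactly the target integrand, so $I = \frac{10}{\left(a + 1\right)^{3}}$.

Setting $a = 5$:
$$I = \frac{5}{108}.$$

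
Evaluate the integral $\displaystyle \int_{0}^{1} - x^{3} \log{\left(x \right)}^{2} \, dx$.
$- \frac{1}{32}$

Start from the elementary integral
$$J(a) = \int_{0}^{1} - x^{a} \, dx = - \frac{1}{a + 1}.$$

Differentiating under the integral sign brings down a factor of $\ln x$:
$$\frac{dJ}{da} = \int_{0}^{1} - x^{a} \log{\left(x \right)} \, dx = \frac{1}{\left(a + 1\right)^{2}}.$$

Repeating twice in total — each differentiation brings down another $\ln x$ — gives
$$\frac{d^{2}J}{da^{2}} = \int_{0}^{1} - x^{a} \log{\left(x \right)}^{2} \, dx = - \frac{2}{\left(a + 1\right)^{3}},$$
and the integrand here is exactly the target integrand, so $I = - \frac{2}{\left(a + 1\right)^{3}}$.

Setting $a = 3$:
$$I = - \frac{1}{32}.$$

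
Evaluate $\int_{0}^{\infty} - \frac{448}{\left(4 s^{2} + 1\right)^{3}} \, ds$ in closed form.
$- 42 \pi$

Begin with the known result
$$J(a) = \int_{0}^{\infty} - \frac{7}{a^{2} + s^{2}} \, ds = - \frac{7 \pi}{2 a}.$$

Differentiating under the integral sign with respect to $a$,
$$\frac{dJ}{da} = \int_{0}^{\infty} \frac{14 a}{\left(a^{2} + s^{2}\right)^{2}} \, ds = \frac{7 \pi}{2 a^{2}},$$
so $\int_{0}^{\infty} - \frac{7}{\left(a^{2} + s^{2}\right)^{2}} \, ds = - \frac{7 \pi}{4 a^{3}}$.

Repeating — each differentiation of $1/(s^2+a^2)^j$ produces $-2ja/(s^2+a^2)^{j+1}$ — and dividing through by $-2ja$ at each step yields, after $2$ differentiations in total,
$$\int_{0}^{\infty} - \frac{7}{\left(a^{2} + s^{2}\right)^{3}} \, ds = - \frac{21 \pi}{16 a^{5}}.$$

Setting $a = \frac{1}{2}$:
$$I = - 42 \pi.$$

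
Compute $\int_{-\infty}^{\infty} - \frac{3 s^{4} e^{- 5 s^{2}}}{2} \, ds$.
$- \frac{9 \sqrt{5} \sqrt{\pi}}{1000}$

Start from the elementary integral
$$J(a) = \int_{-\infty}^{\infty} - \frac{3 e^{- a s^{2}}}{2} \, ds = - \frac{3 \sqrt{\pi}}{2 \sqrt{a}}.$$

Differentiating under the integral sign brings down a factor of $(-s^2)$:
$$\frac{dJ}{da} = \int_{-\infty}^{\infty} \frac{3 s^{2} e^{- a s^{2}}}{2} \, ds = \frac{3 \sqrt{\pi}}{4 a^{\frac{3}{2}}}.$$

Repeating twice in total — each differentiation brings down another $(-s^2)$ — gives
$$\frac{d^{2}J}{da^{2}} = \int_{-\infty}^{\infty} - \frac{3 s^{4} e^{- a s^{2}}}{2} \, ds = - \frac{9 \sqrt{\pi}}{8 a^{\frac{5}{2}}},$$
and the integrand here is exactly the target integrand, so $I = - \frac{9 \sqrt{\pi}}{8 a^{\frac{5}{2}}}$.

Setting $a = 5$:
$$I = - \frac{9 \sqrt{5} \sqrt{\pi}}{1000}.$$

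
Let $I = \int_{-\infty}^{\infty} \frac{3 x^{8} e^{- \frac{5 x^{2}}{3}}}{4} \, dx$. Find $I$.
$\frac{5103 \sqrt{15} \sqrt{\pi}}{40000}$

Start from the elementary integral
$$J(a) = \int_{-\infty}^{\infty} \frac{3 e^{- a x^{2}}}{4} \, dx = \frac{3 \sqrt{\pi}}{4 \sqrt{a}}.$$

Differentiating under the integral sign brings down a factor of $(-x^2)$:
$$\frac{dJ}{da} = \int_{-\infty}^{\infty} - \frac{3 x^{2} e^{- a x^{2}}}{4} \, dx = - \frac{3 \sqrt{\pi}}{8 a^{\frac{3}{2}}}.$$

Repeating $4$ times in total — each differentiation brings down another $(-x^2)$ — gives
$$\frac{d^{4}J}{da^{4}} = \int_{-\infty}^{\infty} \frac{3 x^{8} e^{- a x^{2}}}{4} \, dx = \frac{315 \sqrt{\pi}}{64 a^{\frac{9}{2}}},$$
and the integrand here is exactly the target integrand, so $I = \frac{315 \sqrt{\pi}}{64 a^{\frac{9}{2}}}$.

Setting $a = \frac{5}{3}$:
$$I = \frac{5103 \sqrt{15} \sqrt{\pi}}{40000}.$$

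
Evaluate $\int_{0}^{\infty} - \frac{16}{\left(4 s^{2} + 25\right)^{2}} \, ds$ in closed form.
$- \frac{2 \pi}{125}$

Recall the elementary integral
$$J(a) = \int_{0}^{\infty} - \frac{1}{a^{2} + s^{2}} \, ds = - \frac{\pi}{2 a}.$$

Differentiating under the integral sign with respect to $a$,
$$\frac{dJ}{da} = \int_{0}^{\infty} \frac{2 a}{\left(a^{2} + s^{2}\right)^{2}} \, ds = \frac{\pi}{2 a^{2}},$$
so $\int_{0}^{\infty} - \frac{1}{\left(a^{2} + s^{2}\right)^{2}} \, ds = - \frac{\pi}{4 a^{3}}$.

Setting $a = \frac{5}{2}$:
$$I = - \frac{2 \pi}{125}.$$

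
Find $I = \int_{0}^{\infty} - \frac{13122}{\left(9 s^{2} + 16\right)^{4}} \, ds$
$- \frac{10935 \pi}{262144}$

Start from the standard arctangent integral
$$J(a) = \int_{0}^{\infty} - \frac{2}{a^{2} + s^{2}} \, ds = - \frac{\pi}{a}.$$

Differentiating under the integral sign with respect to $a$,
$$\frac{dJ}{da} = \int_{0}^{\infty} \frac{4 a}{\left(a^{2} + s^{2}\right)^{2}} \, ds = \frac{\pi}{a^{2}},$$
so $\int_{0}^{\infty} - \frac{2}{\left(a^{2} + s^{2}\right)^{2}} \, ds = - \frac{\pi}{2 a^{3}}$.

Repeating — each differentiation of $1/(s^2+a^2)^j$ produces $-2ja/(s^2+a^2)^{j+1}$ — and dividing through by $-2ja$ at each step yields, after $3$ differentiations in total,
$$\int_{0}^{\infty} - \frac{2}{\left(a^{2} + s^{2}\right)^{4}} \, ds = - \frac{5 \pi}{16 a^{7}}.$$

Setting $a = \frac{4}{3}$:
$$I = - \frac{10935 \pi}{262144}.$$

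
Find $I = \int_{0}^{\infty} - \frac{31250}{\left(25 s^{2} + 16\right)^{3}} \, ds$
$- \frac{9375 \pi}{8192}$

Begin with the known result
$$J(a) = \int_{0}^{\infty} - \frac{2}{a^{2} + s^{2}} \, ds = - \frac{\pi}{a}.$$

Differentiating under the integral sign with respect to $a$,
$$\frac{dJ}{da} = \int_{0}^{\infty} \frac{4 a}{\left(a^{2} + s^{2}\right)^{2}} \, ds = \frac{\pi}{a^{2}},$$
so $\int_{0}^{\infty} - \frac{2}{\left(a^{2} + s^{2}\right)^{2}} \, ds = - \frac{\pi}{2 a^{3}}$.

Repeating — each differentiation of $1/(s^2+a^2)^j$ produces $-2ja/(s^2+a^2)^{j+1}$ — and dividing through by $-2ja$ at each step yields, after $2$ differentiations in total,
$$\int_{0}^{\infty} - \frac{2}{\left(a^{2} + s^{2}\right)^{3}} \, ds = - \frac{3 \pi}{8 a^{5}}.$$

Setting $a = \frac{4}{5}$:
$$I = - \frac{9375 \pi}{8192}.$$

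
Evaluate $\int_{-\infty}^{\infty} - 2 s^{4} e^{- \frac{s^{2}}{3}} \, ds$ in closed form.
$- \frac{27 \sqrt{3} \sqrt{\pi}}{2}$

Consider the simpler parametrised integral
$$J(a) = \int_{-\infty}^{\infty} - 2 e^{- a s^{2}} \, ds = - \frac{2 \sqrt{\pi}}{\sqrt{a}}.$$

Differentiating under the integral sign brings down a factor of $(-s^2)$:
$$\frac{dJ}{da} = \int_{-\infty}^{\infty} 2 s^{2} e^{- a s^{2}} \, ds = \frac{\sqrt{\pi}}{a^{\frac{3}{2}}}.$$

Repeating twice in total — each differentiation brings down another $(-s^2)$ — gives
$$\frac{d^{2}J}{da^{2}} = \int_{-\infty}^{\infty} - 2 s^{4} e^{- a s^{2}} \, ds = - \frac{3 \sqrt{\pi}}{2 a^{\frac{5}{2}}},$$
and the integrand here is exactly the target integrand, so $I = - \frac{3 \sqrt{\pi}}{2 a^{\frac{5}{2}}}$.

Setting $a = \frac{1}{3}$:
$$I = - \frac{27 \sqrt{3} \sqrt{\pi}}{2}.$$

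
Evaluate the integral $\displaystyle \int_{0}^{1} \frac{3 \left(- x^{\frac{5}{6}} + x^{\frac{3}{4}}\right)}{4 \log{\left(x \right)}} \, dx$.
$\log{\left(\frac{21^{\frac{3}{4}} \sqrt[4]{22}}{22} \right)}$

Consider the one-parameter family: let $I(a) = \int_{0}^{1} \frac{3 \left(x^{\frac{3}{4}} - x^{a}\right)}{4 \log{\left(x \right)}} \, dx$.

Since $\dfrac{\partial}{\partial a}\,x^{a} = x^{a} \ln x$, the $\ln x$ in the denominator cancels and
$$\frac{dI}{da} = \int_{0}^{1} - \frac{3}{4} x^{a} \, dx = - \frac{3}{4} \left[\frac{x^{a+1}}{a+1}\right]_0^1 = - \frac{3}{4 a + 4}.$$

Integrating with respect to $a$ gives $I(a) = - \frac{3 \log{\left(a + 1 \right)}}{4} - \frac{3 \log{\left(2 \right)}}{2} + \frac{3 \log{\left(7 \right)}}{4} + C$.

At $a = \frac{3}{4}$ the integrand is identically $0$, so $I(\frac{3}{4}) = 0$. The closed form gives $0$, hence $C = 0$.

Setting $a = \frac{5}{6}$:
$$I = \log{\left(\frac{21^{\frac{3}{4}} \sqrt[4]{22}}{22} \right)}.$$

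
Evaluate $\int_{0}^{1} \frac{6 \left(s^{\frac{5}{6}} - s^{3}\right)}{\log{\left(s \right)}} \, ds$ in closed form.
$\log{\left(\frac{1771561}{191102976} \right)}$

Introduce a parameter $a$ in the exponent: let $I(a) = \int_{0}^{1} \frac{6 \left(- s^{3} + s^{a}\right)}{\log{\left(s \right)}} \, ds$.

Since $\dfrac{\partial}{\partial a}\,s^{a} = s^{a} \ln s$, the $\ln s$ in the denominator cancels and
$$\frac{dI}{da} = \int_{0}^{1} 6 s^{a} \, ds = 6 \left[\frac{s^{a+1}}{a+1}\right]_0^1 = \frac{6}{a + 1}.$$

Integrating with respect to $a$ gives $I(a) = \log{\left(\frac{\left(a + 1\right)^{6}}{4096} \right)} + C$.

At $a = 3$ the integrand is identically $0$, so $I(3) = 0$. The closed form gives $0$, hence $C = 0$.

Setting $a = \frac{5}{6}$:
$$I = \log{\left(\frac{1771561}{191102976} \right)}.$$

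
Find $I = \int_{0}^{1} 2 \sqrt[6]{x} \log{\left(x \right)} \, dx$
$- \frac{72}{49}$

Start from the elementary integral
$$J(a) = \int_{0}^{1} 2 x^{a} \, dx = \frac{2}{a + 1}.$$

Differentiating under the integral sign brings down a factor of $\ln x$:
$$\frac{dJ}{da} = \int_{0}^{1} 2 x^{a} \log{\left(x \right)} \, dx = - \frac{2}{\left(a + 1\right)^{2}}.$$

The integral on the left is $I$, so $I = - \frac{2}{\left(a + 1\right)^{2}}$.

Setting $a = \frac{1}{6}$:
$$I = - \frac{72}{49}.$$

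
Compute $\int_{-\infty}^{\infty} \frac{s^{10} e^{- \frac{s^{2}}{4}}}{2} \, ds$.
$30240 \sqrt{\pi}$

Consider the simpler parametrised integral
$$J(a) = \int_{-\infty}^{\infty} \frac{e^{- a s^{2}}}{2} \, ds = \frac{\sqrt{\pi}}{2 \sqrt{a}}.$$

Differentiating under the integral sign brings down a factor of $(-s^2)$:
$$\frac{dJ}{da} = \int_{-\infty}^{\infty} - \frac{s^{2} e^{- a s^{2}}}{2} \, ds = - \frac{\sqrt{\pi}}{4 a^{\frac{3}{2}}}.$$

Repeating $5$ times in total — each differentiation brings down another $(-s^2)$ — gives
$$\frac{d^{5}J}{da^{5}} = \int_{-\infty}^{\infty} - \frac{s^{10} e^{- a s^{2}}}{2} \, ds = - \frac{945 \sqrt{\pi}}{64 a^{\frac{11}{2}}},$$
and the integrand here is $(-1)^{5}$ times the target integrand, so $I = (-1)^{5}\,\frac{d^{5}J}{da^{5}} = \frac{945 \sqrt{\pi}}{64 a^{\frac{11}{2}}}$.

Setting $a = \frac{1}{4}$:
$$I = 30240 \sqrt{\pi}.$$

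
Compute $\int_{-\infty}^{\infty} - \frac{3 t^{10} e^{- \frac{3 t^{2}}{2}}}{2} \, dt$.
$- \frac{35 \sqrt{6} \sqrt{\pi}}{18}$

Begin with the known integral
$$J(a) = \int_{-\infty}^{\infty} - \frac{3 e^{- a t^{2}}}{2} \, dt = - \frac{3 \sqrt{\pi}}{2 \sqrt{a}}.$$

Differentiating under the integral sign brings down a factor of $(-t^2)$:
$$\frac{dJ}{da} = \int_{-\infty}^{\infty} \frac{3 t^{2} e^{- a t^{2}}}{2} \, dt = \frac{3 \sqrt{\pi}}{4 a^{\frac{3}{2}}}.$$

Repeating $5$ times in total — each differentiation brings down another $(-t^2)$ — gives
$$\frac{d^{5}J}{da^{5}} = \int_{-\infty}^{\infty} \frac{3 t^{10} e^{- a t^{2}}}{2} \, dt = \frac{2835 \sqrt{\pi}}{64 a^{\frac{11}{2}}},$$
and the integrand here is $(-1)^{5}$ times the target integrand, so $I = (-1)^{5}\,\frac{d^{5}J}{da^{5}} = - \frac{2835 \sqrt{\pi}}{64 a^{\frac{11}{2}}}$.

Setting $a = \frac{3}{2}$:
$$I = - \frac{35 \sqrt{6} \sqrt{\pi}}{18}.$$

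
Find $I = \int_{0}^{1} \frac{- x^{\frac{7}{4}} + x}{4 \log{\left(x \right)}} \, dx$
$\log{\left(\frac{22^{\frac{3}{4}}}{11} \right)}$

Introduce a parameter $a$ in the exponent: let $I(a) = \int_{0}^{1} \frac{x - x^{a}}{4 \log{\left(x \right)}} \, dx$.

Since $\dfrac{\partial}{\partial a}\,x^{a} = x^{a} \ln x$, the $\ln x$ in the denominator cancels and
$$\frac{dI}{da} = \int_{0}^{1} - \frac{1}{4} x^{a} \, dx = - \frac{1}{4} \left[\frac{x^{a+1}}{a+1}\right]_0^1 = - \frac{1}{4 a + 4}.$$

Integrating with respect to $a$ gives $I(a) = - \frac{\log{\left(a + 1 \right)}}{4} + \frac{\log{\left(2 \right)}}{4} + C$.

At $a = 1$ the integrand is identically $0$, so $I(1) = 0$. The closed form gives $0$, hence $C = 0$.

Setting $a = \frac{7}{4}$:
$$I = \log{\left(\frac{22^{\frac{3}{4}}}{11} \right)}.$$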